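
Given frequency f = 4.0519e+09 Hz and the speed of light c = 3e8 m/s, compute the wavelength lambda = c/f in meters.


lambda = c / f = 3.0000e+08 / 4.0519e+09 = 0.07404 m

0.07404 m


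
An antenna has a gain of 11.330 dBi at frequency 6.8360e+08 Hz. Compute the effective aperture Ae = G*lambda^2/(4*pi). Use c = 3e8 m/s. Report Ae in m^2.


lambda = c / f = 3.0000e+08 / 6.8360e+08 = 0.4388531 m
G_linear = 10^(11.330/10) = 13.58313
Ae = G_linear * lambda^2 / (4*pi) = 13.58313 * 0.4388531^2 / (4*pi) = 0.2082 m^2

0.2082 m^2


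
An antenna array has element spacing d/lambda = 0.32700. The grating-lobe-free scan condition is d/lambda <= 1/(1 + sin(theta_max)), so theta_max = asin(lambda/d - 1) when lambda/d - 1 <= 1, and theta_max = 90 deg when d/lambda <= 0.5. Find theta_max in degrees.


lambda/d - 1 = 1/0.32700 - 1 = 2.058104 >= 1
d/lambda <= 0.5, so the array can scan to endfire without grating lobes: theta_max = 90 deg

90 deg


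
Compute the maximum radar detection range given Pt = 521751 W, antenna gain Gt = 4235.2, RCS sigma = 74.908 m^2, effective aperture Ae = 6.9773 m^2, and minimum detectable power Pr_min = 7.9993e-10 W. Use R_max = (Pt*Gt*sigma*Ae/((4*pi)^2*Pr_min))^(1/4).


R^4 = 521751*4235.2*74.908*6.9773 / ((4*pi)^2 * 7.9993e-10) = 9.142840e+18
R_max = 9.142840e+18^0.25 = 54988 m

54988 m


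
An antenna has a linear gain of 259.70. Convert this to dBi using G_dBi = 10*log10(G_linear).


G_dBi = 10 * log10(259.70) = 24.14 dBi

24.14 dBi


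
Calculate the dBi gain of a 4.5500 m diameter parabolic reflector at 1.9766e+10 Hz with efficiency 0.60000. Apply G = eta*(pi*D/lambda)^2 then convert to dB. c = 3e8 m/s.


lambda = c / f = 3.0000e+08 / 1.9766e+10 = 0.01517758 m
G_linear = 0.60000 * (pi * 4.5500 / 0.01517758)^2 = 532192.5
G_dBi = 10 * log10(532192.5) = 57.26 dBi

57.26 dBi


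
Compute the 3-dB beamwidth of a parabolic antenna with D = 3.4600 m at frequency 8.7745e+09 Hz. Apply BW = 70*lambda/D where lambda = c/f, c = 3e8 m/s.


lambda = c / f = 3.0000e+08 / 8.7745e+09 = 0.03418998 m
BW = 70 * 0.03418998 / 3.4600 = 0.6917 deg

0.6917 deg


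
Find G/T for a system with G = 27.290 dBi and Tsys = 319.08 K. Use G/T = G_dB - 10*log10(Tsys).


G/T = 27.290 - 10*log10(319.08) = 27.290 - 25.03900 = 2.251 dB/K

2.251 dB/K


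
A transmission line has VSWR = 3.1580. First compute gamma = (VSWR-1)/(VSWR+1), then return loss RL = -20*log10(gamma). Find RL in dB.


gamma = (3.1580 - 1) / (3.1580 + 1) = 0.5189995
RL = -20 * log10(0.5189995) = 5.697 dB

5.697 dB


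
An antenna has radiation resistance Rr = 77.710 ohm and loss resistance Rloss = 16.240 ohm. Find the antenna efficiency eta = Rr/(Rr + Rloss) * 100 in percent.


eta = 77.710 / (77.710 + 16.240) * 100 = 82.71%

82.71%


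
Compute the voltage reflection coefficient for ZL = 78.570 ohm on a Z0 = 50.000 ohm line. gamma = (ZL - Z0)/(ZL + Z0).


gamma = (78.570 - 50.000) / (78.570 + 50.000) = 0.2222

0.2222


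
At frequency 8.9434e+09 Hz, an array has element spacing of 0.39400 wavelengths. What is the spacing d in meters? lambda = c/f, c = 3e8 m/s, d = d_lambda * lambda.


lambda = c / f = 3.0000e+08 / 8.9434e+09 = 0.03354429 m
d = 0.39400 * 0.03354429 = 0.01322 m

0.01322 m


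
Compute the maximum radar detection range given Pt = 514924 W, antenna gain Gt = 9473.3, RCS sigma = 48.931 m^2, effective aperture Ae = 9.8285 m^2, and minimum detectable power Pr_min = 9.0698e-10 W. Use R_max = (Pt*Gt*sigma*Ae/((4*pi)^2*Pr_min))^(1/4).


R^4 = 514924*9473.3*48.931*9.8285 / ((4*pi)^2 * 9.0698e-10) = 1.637941e+19
R_max = 1.637941e+19^0.25 = 63617 m

63617 m


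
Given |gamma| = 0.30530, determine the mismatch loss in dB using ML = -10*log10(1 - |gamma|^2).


ML = -10 * log10(1 - 0.30530^2) = -10 * log10(0.90679191) = 0.4249 dB

0.4249 dB


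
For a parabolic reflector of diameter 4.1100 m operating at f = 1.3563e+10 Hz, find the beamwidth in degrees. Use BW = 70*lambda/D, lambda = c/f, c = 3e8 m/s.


lambda = c / f = 3.0000e+08 / 1.3563e+10 = 0.02211900 m
BW = 70 * 0.02211900 / 4.1100 = 0.3767 deg

0.3767 deg


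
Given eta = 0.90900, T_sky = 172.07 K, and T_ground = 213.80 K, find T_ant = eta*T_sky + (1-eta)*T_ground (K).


T_ant = 0.90900 * 172.07 + (1 - 0.90900) * 213.80 = 175.9 K

175.9 K


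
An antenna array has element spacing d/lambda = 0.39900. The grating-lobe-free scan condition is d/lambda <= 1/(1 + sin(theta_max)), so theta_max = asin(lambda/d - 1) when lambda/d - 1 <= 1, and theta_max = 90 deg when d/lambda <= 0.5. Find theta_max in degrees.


lambda/d - 1 = 1/0.39900 - 1 = 1.506266 >= 1
d/lambda <= 0.5, so the array can scan to endfire without grating lobes: theta_max = 90 deg

90 deg


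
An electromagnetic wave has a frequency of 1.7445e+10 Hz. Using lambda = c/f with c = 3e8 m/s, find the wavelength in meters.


lambda = c / f = 3.0000e+08 / 1.7445e+10 = 0.01720 m

0.01720 m


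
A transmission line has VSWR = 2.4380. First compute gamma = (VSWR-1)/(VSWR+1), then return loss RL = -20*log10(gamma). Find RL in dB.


gamma = (2.4380 - 1) / (2.4380 + 1) = 0.4182664
RL = -20 * log10(0.4182664) = 7.571 dB

7.571 dB


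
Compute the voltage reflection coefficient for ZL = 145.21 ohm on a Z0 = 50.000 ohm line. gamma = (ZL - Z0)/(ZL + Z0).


gamma = (145.21 - 50.000) / (145.21 + 50.000) = 0.4877

0.4877


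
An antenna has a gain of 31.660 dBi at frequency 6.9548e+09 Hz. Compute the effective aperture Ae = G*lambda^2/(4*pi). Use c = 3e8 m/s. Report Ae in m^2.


lambda = c / f = 3.0000e+08 / 6.9548e+09 = 0.04313568 m
G_linear = 10^(31.660/10) = 1465.548
Ae = G_linear * lambda^2 / (4*pi) = 1465.548 * 0.04313568^2 / (4*pi) = 0.2170 m^2

0.2170 m^2


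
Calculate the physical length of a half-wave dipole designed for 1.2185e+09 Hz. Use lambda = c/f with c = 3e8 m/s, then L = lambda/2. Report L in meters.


lambda = c / f = 3.0000e+08 / 1.2185e+09 = 0.2462043 m
L = lambda / 2 = 0.2462043 / 2 = 0.1231 m

0.1231 m


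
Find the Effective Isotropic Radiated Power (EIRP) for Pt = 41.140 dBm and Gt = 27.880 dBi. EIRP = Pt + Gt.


EIRP = Pt + Gt = 41.140 + 27.880 = 69.02 dBm

69.02 dBm


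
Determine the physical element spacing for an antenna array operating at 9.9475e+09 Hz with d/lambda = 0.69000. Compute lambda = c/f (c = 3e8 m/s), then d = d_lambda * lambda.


lambda = c / f = 3.0000e+08 / 9.9475e+09 = 0.03015833 m
d = 0.69000 * 0.03015833 = 0.02081 m

0.02081 m


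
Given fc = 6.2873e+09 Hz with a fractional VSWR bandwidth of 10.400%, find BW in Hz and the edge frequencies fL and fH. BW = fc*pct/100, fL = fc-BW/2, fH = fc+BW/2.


BW = 6.2873e+09 * 10.400/100 = 6.538792e+08 Hz
fL = 6.2873e+09 - 6.538792e+08/2 = 5.960e+09 Hz
fH = 6.2873e+09 + 6.538792e+08/2 = 6.614e+09 Hz

BW=6.539e+08 Hz, fL=5.960e+09 Hz, fH=6.614e+09 Hz


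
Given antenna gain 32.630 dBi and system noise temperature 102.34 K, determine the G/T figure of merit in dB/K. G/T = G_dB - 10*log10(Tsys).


G/T = 32.630 - 10*log10(102.34) = 32.630 - 20.10045 = 12.53 dB/K

12.53 dB/K


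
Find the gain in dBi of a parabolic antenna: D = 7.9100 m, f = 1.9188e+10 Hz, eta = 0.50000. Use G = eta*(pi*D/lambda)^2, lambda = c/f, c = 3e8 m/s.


lambda = c / f = 3.0000e+08 / 1.9188e+10 = 0.01563477 m
G_linear = 0.50000 * (pi * 7.9100 / 0.01563477)^2 = 1.263106e+06
G_dBi = 10 * log10(1.263106e+06) = 61.01 dBi

61.01 dBi


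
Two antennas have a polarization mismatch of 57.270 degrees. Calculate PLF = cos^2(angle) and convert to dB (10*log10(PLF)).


PLF_linear = cos^2(57.270 deg) = 0.2923358
PLF_dB = 10 * log10(0.2923358) = -5.341 dB

-5.341 dB


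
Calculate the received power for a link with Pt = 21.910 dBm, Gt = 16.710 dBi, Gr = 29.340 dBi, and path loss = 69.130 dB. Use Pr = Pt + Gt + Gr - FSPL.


Pr = 21.910 + 16.710 + 29.340 - 69.130 = -1.17 dBm

-1.17 dBm


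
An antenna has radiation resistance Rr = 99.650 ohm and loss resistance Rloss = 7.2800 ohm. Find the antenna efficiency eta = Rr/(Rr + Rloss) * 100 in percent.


eta = 99.650 / (99.650 + 7.2800) * 100 = 93.19%

93.19%


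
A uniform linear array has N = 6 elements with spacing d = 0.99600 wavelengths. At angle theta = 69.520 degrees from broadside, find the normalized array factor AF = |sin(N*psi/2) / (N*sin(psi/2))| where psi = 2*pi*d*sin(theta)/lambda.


psi = 2*pi*0.99600*sin(69.520 deg) = 5.862508 rad
AF = |sin(6*5.862508/2) / (6*sin(5.862508/2))| = 0.7605

0.7605


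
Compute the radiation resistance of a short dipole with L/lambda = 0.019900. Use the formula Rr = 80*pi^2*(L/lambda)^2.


Rr = 80 * pi^2 * (0.019900)^2 = 80 * 9.869604 * 3.960100e-04 = 0.3127 ohm

0.3127 ohm


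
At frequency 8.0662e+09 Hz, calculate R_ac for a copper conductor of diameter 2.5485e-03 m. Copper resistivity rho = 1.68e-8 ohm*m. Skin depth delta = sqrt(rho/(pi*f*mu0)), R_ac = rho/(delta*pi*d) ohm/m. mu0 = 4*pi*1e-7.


delta = sqrt(1.68e-8 / (pi * 8.0662e+09 * 4*pi*1e-7)) = 7.263405e-07 m
R_ac = 1.68e-8 / (7.263405e-07 * pi * 2.5485e-03) = 2.889 ohm/m

2.889 ohm/m


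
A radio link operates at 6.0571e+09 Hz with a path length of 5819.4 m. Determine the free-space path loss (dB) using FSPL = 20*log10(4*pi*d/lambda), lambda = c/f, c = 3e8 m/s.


lambda = c / f = 3.0000e+08 / 6.0571e+09 = 0.04952865 m
FSPL = 20 * log10(4*pi*5819.4/0.04952865) = 123.4 dB

123.4 dB


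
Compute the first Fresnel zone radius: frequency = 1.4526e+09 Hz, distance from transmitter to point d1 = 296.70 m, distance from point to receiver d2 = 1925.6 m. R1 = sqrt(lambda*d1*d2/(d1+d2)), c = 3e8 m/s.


lambda = c / f = 3.0000e+08 / 1.4526e+09 = 0.2065262 m
R1 = sqrt(0.2065262 * 296.70 * 1925.6 / (296.70 + 1925.6)) = 7.287 m

7.287 m


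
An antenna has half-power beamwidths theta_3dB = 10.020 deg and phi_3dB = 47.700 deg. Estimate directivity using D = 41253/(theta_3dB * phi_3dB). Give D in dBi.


D_linear = 41253 / (10.020 * 47.700) = 86.31165
D_dBi = 10 * log10(86.31165) = 19.36 dBi

19.36 dBi


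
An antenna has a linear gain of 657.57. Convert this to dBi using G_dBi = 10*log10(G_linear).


G_dBi = 10 * log10(657.57) = 28.18 dBi

28.18 dBi


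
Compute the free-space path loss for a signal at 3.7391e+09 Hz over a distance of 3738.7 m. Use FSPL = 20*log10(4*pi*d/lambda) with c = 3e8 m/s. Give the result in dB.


lambda = c / f = 3.0000e+08 / 3.7391e+09 = 0.08023321 m
FSPL = 20 * log10(4*pi*3738.7/0.08023321) = 115.4 dB

115.4 dB


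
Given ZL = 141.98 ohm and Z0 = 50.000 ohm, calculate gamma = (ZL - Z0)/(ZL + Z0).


gamma = (141.98 - 50.000) / (141.98 + 50.000) = 0.4791

0.4791


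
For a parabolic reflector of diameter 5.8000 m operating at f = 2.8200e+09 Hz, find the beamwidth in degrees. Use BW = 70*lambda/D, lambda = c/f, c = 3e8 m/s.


lambda = c / f = 3.0000e+08 / 2.8200e+09 = 0.1063830 m
BW = 70 * 0.1063830 / 5.8000 = 1.284 deg

1.284 deg


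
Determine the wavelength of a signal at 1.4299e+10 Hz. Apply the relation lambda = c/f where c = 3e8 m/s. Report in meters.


lambda = c / f = 3.0000e+08 / 1.4299e+10 = 0.02098 m

0.02098 m


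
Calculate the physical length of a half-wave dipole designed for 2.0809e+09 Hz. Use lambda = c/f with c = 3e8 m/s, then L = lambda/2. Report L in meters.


lambda = c / f = 3.0000e+08 / 2.0809e+09 = 0.1441684 m
L = lambda / 2 = 0.1441684 / 2 = 0.07208 m

0.07208 m


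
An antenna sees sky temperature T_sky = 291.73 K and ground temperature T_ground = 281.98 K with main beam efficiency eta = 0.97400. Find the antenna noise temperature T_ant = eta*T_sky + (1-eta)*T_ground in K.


T_ant = 0.97400 * 291.73 + (1 - 0.97400) * 281.98 = 291.5 K

291.5 K


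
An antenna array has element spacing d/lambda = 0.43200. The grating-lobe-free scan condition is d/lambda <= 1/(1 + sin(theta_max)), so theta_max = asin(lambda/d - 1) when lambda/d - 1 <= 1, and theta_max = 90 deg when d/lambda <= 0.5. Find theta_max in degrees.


lambda/d - 1 = 1/0.43200 - 1 = 1.314815 >= 1
d/lambda <= 0.5, so the array can scan to endfire without grating lobes: theta_max = 90 deg

90 deg


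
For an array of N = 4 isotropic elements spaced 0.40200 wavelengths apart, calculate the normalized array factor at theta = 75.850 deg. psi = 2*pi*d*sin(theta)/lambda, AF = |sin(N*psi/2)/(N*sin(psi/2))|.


psi = 2*pi*0.40200*sin(75.850 deg) = 2.449204 rad
AF = |sin(4*2.449204/2) / (4*sin(2.449204/2))| = 0.2612

0.2612


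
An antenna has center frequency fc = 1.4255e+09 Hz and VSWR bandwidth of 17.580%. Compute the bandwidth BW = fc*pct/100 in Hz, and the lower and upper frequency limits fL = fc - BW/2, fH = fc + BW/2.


BW = 1.4255e+09 * 17.580/100 = 2.506029e+08 Hz
fL = 1.4255e+09 - 2.506029e+08/2 = 1.300e+09 Hz
fH = 1.4255e+09 + 2.506029e+08/2 = 1.551e+09 Hz

BW=2.506e+08 Hz, fL=1.300e+09 Hz, fH=1.551e+09 Hz


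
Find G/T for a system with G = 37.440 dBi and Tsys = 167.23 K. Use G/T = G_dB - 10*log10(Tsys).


G/T = 37.440 - 10*log10(167.23) = 37.440 - 22.23314 = 15.21 dB/K

15.21 dB/K


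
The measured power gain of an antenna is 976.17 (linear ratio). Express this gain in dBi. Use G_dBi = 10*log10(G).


G_dBi = 10 * log10(976.17) = 29.90 dBi

29.90 dBi


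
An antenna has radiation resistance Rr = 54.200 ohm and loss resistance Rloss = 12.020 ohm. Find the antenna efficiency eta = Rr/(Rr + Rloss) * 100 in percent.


eta = 54.200 / (54.200 + 12.020) * 100 = 81.85%

81.85%


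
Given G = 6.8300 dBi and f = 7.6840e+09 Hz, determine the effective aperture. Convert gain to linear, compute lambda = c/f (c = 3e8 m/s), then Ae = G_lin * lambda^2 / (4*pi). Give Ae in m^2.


lambda = c / f = 3.0000e+08 / 7.6840e+09 = 0.03904217 m
G_linear = 10^(6.8300/10) = 4.819478
Ae = G_linear * lambda^2 / (4*pi) = 4.819478 * 0.03904217^2 / (4*pi) = 5.846e-04 m^2

5.846e-04 m^2


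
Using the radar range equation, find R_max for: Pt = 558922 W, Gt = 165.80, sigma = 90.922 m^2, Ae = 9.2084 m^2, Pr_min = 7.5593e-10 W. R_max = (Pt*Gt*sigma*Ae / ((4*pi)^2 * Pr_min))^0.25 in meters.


R^4 = 558922*165.80*90.922*9.2084 / ((4*pi)^2 * 7.5593e-10) = 6.499614e+17
R_max = 6.499614e+17^0.25 = 28394 m

28394 m


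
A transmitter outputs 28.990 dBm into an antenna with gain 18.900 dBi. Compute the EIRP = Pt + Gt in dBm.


EIRP = Pt + Gt = 28.990 + 18.900 = 47.89 dBm

47.89 dBm


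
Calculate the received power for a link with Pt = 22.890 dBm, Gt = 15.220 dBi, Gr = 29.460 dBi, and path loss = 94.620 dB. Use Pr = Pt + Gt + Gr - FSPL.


Pr = 22.890 + 15.220 + 29.460 - 94.620 = -27.05 dBm

-27.05 dBm


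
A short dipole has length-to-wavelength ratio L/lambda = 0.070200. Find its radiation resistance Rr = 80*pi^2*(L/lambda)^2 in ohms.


Rr = 80 * pi^2 * (0.070200)^2 = 80 * 9.869604 * 4.928040e-03 = 3.891 ohm

3.891 ohm


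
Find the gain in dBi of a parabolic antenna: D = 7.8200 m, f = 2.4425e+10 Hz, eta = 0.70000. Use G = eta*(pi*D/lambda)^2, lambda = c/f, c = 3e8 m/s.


lambda = c / f = 3.0000e+08 / 2.4425e+10 = 0.01228250 m
G_linear = 0.70000 * (pi * 7.8200 / 0.01228250)^2 = 2.800514e+06
G_dBi = 10 * log10(2.800514e+06) = 64.47 dBi

64.47 dBi


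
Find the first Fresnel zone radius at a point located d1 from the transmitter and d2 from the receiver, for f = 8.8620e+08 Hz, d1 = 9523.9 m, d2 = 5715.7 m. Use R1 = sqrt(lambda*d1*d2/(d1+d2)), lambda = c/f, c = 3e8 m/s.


lambda = c / f = 3.0000e+08 / 8.8620e+08 = 0.3385240 m
R1 = sqrt(0.3385240 * 9523.9 * 5715.7 / (9523.9 + 5715.7)) = 34.77 m

34.77 m


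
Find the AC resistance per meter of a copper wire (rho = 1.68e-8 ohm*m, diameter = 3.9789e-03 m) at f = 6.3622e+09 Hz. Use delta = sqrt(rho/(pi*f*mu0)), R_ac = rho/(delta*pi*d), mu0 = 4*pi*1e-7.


delta = sqrt(1.68e-8 / (pi * 6.3622e+09 * 4*pi*1e-7)) = 8.178452e-07 m
R_ac = 1.68e-8 / (8.178452e-07 * pi * 3.9789e-03) = 1.643 ohm/m

1.643 ohm/m


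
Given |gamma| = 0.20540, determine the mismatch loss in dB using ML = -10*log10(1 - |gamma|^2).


ML = -10 * log10(1 - 0.20540^2) = -10 * log10(0.95781084) = 0.1872 dB

0.1872 dB


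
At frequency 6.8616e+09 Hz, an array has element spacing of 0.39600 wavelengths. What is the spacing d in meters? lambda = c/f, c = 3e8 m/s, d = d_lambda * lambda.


lambda = c / f = 3.0000e+08 / 6.8616e+09 = 0.04372158 m
d = 0.39600 * 0.04372158 = 0.01731 m

0.01731 m


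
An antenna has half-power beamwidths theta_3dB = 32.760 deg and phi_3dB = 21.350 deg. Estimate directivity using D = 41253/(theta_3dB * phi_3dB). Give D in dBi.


D_linear = 41253 / (32.760 * 21.350) = 58.98122
D_dBi = 10 * log10(58.98122) = 17.71 dBi

17.71 dBi


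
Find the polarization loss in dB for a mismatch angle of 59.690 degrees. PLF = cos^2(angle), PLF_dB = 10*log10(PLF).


PLF_linear = cos^2(59.690 deg) = 0.2547002
PLF_dB = 10 * log10(0.2547002) = -5.940 dB

-5.940 dB


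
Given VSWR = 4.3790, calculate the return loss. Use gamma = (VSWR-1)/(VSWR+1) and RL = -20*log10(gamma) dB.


gamma = (4.3790 - 1) / (4.3790 + 1) = 0.6281837
RL = -20 * log10(0.6281837) = 4.038 dB

4.038 dB


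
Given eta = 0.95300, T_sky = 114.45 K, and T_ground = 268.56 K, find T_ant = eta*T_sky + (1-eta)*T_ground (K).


T_ant = 0.95300 * 114.45 + (1 - 0.95300) * 268.56 = 121.7 K

121.7 K


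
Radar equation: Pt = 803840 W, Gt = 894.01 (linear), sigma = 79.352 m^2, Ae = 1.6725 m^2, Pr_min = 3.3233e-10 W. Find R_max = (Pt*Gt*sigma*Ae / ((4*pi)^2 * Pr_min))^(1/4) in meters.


R^4 = 803840*894.01*79.352*1.6725 / ((4*pi)^2 * 3.3233e-10) = 1.817384e+18
R_max = 1.817384e+18^0.25 = 36717 m

36717 m


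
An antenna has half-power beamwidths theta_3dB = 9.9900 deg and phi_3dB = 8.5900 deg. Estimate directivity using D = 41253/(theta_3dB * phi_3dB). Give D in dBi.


D_linear = 41253 / (9.9900 * 8.5900) = 480.7252
D_dBi = 10 * log10(480.7252) = 26.82 dBi

26.82 dBi


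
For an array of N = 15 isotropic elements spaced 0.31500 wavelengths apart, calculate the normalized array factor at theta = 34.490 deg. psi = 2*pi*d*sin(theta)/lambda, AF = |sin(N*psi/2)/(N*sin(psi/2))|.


psi = 2*pi*0.31500*sin(34.490 deg) = 1.120748 rad
AF = |sin(15*1.120748/2) / (15*sin(1.120748/2))| = 0.1068

0.1068


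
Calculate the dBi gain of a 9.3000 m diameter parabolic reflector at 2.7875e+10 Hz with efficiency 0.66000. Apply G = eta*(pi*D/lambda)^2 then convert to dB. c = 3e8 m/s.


lambda = c / f = 3.0000e+08 / 2.7875e+10 = 0.01076233 m
G_linear = 0.66000 * (pi * 9.3000 / 0.01076233)^2 = 4.864038e+06
G_dBi = 10 * log10(4.864038e+06) = 66.87 dBi

66.87 dBi


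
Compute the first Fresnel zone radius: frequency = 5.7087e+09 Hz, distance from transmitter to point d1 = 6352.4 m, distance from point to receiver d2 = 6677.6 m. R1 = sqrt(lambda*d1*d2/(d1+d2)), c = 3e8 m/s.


lambda = c / f = 3.0000e+08 / 5.7087e+09 = 0.05255137 m
R1 = sqrt(0.05255137 * 6352.4 * 6677.6 / (6352.4 + 6677.6)) = 13.08 m

13.08 m


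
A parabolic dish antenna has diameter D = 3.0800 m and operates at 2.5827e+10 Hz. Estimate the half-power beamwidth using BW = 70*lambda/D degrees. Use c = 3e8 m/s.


lambda = c / f = 3.0000e+08 / 2.5827e+10 = 0.01161575 m
BW = 70 * 0.01161575 / 3.0800 = 0.2640 deg

0.2640 deg


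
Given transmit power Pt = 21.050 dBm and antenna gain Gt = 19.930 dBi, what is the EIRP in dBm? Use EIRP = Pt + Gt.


EIRP = Pt + Gt = 21.050 + 19.930 = 40.98 dBm

40.98 dBm


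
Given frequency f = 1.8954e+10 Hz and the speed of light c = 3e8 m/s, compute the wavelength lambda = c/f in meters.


lambda = c / f = 3.0000e+08 / 1.8954e+10 = 0.01583 m

0.01583 m


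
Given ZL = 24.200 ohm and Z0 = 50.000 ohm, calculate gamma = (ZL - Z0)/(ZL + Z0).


gamma = (24.200 - 50.000) / (24.200 + 50.000) = -0.3477

-0.3477


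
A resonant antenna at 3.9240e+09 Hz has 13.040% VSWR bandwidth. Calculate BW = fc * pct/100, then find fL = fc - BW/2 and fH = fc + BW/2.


BW = 3.9240e+09 * 13.040/100 = 5.116896e+08 Hz
fL = 3.9240e+09 - 5.116896e+08/2 = 3.668e+09 Hz
fH = 3.9240e+09 + 5.116896e+08/2 = 4.180e+09 Hz

BW=5.117e+08 Hz, fL=3.668e+09 Hz, fH=4.180e+09 Hz


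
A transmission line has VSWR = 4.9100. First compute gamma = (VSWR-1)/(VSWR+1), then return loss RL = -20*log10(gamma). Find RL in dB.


gamma = (4.9100 - 1) / (4.9100 + 1) = 0.6615905
RL = -20 * log10(0.6615905) = 3.588 dB

3.588 dB


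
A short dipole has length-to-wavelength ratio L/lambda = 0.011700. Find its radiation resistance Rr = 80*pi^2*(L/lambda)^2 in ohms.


Rr = 80 * pi^2 * (0.011700)^2 = 80 * 9.869604 * 1.368900e-04 = 0.1081 ohm

0.1081 ohm


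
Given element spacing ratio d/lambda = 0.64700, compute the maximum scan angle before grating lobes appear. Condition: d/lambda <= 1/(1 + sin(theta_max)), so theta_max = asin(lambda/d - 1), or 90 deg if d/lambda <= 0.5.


lambda/d - 1 = 1/0.64700 - 1 = 0.5455951
theta_max = asin(0.5455951) = 33.07 deg

33.07 deg


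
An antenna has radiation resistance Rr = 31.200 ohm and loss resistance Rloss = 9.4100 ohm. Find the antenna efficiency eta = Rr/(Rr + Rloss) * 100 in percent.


eta = 31.200 / (31.200 + 9.4100) * 100 = 76.83%

76.83%


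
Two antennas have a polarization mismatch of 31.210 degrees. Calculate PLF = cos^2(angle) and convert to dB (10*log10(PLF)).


PLF_linear = cos^2(31.210 deg) = 0.7314933
PLF_dB = 10 * log10(0.7314933) = -1.358 dB

-1.358 dB


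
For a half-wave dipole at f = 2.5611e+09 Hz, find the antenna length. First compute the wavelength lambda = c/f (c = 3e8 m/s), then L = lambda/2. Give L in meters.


lambda = c / f = 3.0000e+08 / 2.5611e+09 = 0.1171372 m
L = lambda / 2 = 0.1171372 / 2 = 0.05857 m

0.05857 m


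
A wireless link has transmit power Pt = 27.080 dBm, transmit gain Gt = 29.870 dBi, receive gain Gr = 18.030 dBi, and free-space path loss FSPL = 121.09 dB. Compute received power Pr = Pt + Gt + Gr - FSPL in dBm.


Pr = 27.080 + 29.870 + 18.030 - 121.09 = -46.11 dBm

-46.11 dBm


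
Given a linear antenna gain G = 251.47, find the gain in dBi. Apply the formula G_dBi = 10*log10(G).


G_dBi = 10 * log10(251.47) = 24.00 dBi

24.00 dBi


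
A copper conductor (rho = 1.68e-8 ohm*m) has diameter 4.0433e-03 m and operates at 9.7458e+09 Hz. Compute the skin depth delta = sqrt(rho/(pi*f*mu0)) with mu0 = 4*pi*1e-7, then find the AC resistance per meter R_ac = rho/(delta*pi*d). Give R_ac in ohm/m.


delta = sqrt(1.68e-8 / (pi * 9.7458e+09 * 4*pi*1e-7)) = 6.607939e-07 m
R_ac = 1.68e-8 / (6.607939e-07 * pi * 4.0433e-03) = 2.002 ohm/m

2.002 ohm/m


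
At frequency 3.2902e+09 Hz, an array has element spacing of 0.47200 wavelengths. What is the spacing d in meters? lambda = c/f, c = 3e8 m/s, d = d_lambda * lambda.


lambda = c / f = 3.0000e+08 / 3.2902e+09 = 0.09117987 m
d = 0.47200 * 0.09117987 = 0.04304 m

0.04304 m


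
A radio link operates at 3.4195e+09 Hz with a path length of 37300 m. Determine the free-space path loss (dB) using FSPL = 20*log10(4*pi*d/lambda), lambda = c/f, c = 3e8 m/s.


lambda = c / f = 3.0000e+08 / 3.4195e+09 = 0.08773212 m
FSPL = 20 * log10(4*pi*37300/0.08773212) = 134.6 dB

134.6 dB


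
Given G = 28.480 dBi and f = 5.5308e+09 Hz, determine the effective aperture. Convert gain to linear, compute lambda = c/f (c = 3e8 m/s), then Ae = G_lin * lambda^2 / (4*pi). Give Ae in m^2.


lambda = c / f = 3.0000e+08 / 5.5308e+09 = 0.05424170 m
G_linear = 10^(28.480/10) = 704.6931
Ae = G_linear * lambda^2 / (4*pi) = 704.6931 * 0.05424170^2 / (4*pi) = 0.1650 m^2

0.1650 m^2


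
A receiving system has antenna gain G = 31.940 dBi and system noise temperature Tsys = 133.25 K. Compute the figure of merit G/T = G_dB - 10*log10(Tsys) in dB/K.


G/T = 31.940 - 10*log10(133.25) = 31.940 - 21.24667 = 10.69 dB/K

10.69 dB/K


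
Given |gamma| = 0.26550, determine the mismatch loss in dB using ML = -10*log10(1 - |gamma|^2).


ML = -10 * log10(1 - 0.26550^2) = -10 * log10(0.92950975) = 0.3175 dB

0.3175 dB


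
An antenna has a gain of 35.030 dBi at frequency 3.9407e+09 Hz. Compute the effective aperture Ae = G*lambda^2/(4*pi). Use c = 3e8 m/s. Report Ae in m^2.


lambda = c / f = 3.0000e+08 / 3.9407e+09 = 0.07612861 m
G_linear = 10^(35.030/10) = 3184.198
Ae = G_linear * lambda^2 / (4*pi) = 3184.198 * 0.07612861^2 / (4*pi) = 1.469 m^2

1.469 m^2


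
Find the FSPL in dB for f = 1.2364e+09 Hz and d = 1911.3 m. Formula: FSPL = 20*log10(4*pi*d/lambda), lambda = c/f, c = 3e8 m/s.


lambda = c / f = 3.0000e+08 / 1.2364e+09 = 0.2426399 m
FSPL = 20 * log10(4*pi*1911.3/0.2426399) = 99.91 dB

99.91 dB


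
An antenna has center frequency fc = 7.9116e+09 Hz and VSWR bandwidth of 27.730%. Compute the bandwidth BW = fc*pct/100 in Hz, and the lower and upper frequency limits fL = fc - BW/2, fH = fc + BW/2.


BW = 7.9116e+09 * 27.730/100 = 2.193887e+09 Hz
fL = 7.9116e+09 - 2.193887e+09/2 = 6.815e+09 Hz
fH = 7.9116e+09 + 2.193887e+09/2 = 9.009e+09 Hz

BW=2.194e+09 Hz, fL=6.815e+09 Hz, fH=9.009e+09 Hz


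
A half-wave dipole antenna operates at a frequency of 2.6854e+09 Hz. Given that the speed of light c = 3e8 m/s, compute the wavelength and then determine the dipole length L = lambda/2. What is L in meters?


lambda = c / f = 3.0000e+08 / 2.6854e+09 = 0.1117152 m
L = lambda / 2 = 0.1117152 / 2 = 0.05586 m

0.05586 m


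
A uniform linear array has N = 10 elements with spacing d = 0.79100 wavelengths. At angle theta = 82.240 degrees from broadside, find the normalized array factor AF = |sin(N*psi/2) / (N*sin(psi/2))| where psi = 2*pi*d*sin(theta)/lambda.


psi = 2*pi*0.79100*sin(82.240 deg) = 4.924486 rad
AF = |sin(10*4.924486/2) / (10*sin(4.924486/2))| = 0.07774

0.07774


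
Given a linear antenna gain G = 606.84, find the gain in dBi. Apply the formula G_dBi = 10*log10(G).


G_dBi = 10 * log10(606.84) = 27.83 dBi

27.83 dBi


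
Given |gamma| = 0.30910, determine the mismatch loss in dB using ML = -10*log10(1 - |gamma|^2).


ML = -10 * log10(1 - 0.30910^2) = -10 * log10(0.90445719) = 0.4361 dB

0.4361 dB


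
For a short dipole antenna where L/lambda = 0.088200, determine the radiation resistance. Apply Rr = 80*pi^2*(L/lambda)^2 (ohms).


Rr = 80 * pi^2 * (0.088200)^2 = 80 * 9.869604 * 7.779240e-03 = 6.142 ohm

6.142 ohm


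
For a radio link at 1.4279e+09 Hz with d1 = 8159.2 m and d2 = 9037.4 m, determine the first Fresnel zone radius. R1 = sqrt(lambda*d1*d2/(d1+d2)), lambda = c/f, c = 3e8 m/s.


lambda = c / f = 3.0000e+08 / 1.4279e+09 = 0.2100987 m
R1 = sqrt(0.2100987 * 8159.2 * 9037.4 / (8159.2 + 9037.4)) = 30.01 m

30.01 m


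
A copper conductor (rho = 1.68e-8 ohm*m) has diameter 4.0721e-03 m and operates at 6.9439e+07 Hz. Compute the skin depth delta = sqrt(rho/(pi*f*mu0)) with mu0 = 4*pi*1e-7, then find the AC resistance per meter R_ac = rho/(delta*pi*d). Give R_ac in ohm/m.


delta = sqrt(1.68e-8 / (pi * 6.9439e+07 * 4*pi*1e-7)) = 7.828401e-06 m
R_ac = 1.68e-8 / (7.828401e-06 * pi * 4.0721e-03) = 0.1678 ohm/m

0.1678 ohm/m


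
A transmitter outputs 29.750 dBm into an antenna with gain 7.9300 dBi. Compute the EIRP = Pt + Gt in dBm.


EIRP = Pt + Gt = 29.750 + 7.9300 = 37.68 dBm

37.68 dBm


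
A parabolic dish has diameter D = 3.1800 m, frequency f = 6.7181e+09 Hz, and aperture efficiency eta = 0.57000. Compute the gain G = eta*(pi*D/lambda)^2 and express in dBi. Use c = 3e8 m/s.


lambda = c / f = 3.0000e+08 / 6.7181e+09 = 0.04465548 m
G_linear = 0.57000 * (pi * 3.1800 / 0.04465548)^2 = 28528.52
G_dBi = 10 * log10(28528.52) = 44.55 dBi

44.55 dBi


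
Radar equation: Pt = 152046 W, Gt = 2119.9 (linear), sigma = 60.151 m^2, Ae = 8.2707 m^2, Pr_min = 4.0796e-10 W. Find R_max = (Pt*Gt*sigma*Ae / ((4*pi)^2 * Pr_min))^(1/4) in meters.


R^4 = 152046*2119.9*60.151*8.2707 / ((4*pi)^2 * 4.0796e-10) = 2.489076e+18
R_max = 2.489076e+18^0.25 = 39720 m

39720 m


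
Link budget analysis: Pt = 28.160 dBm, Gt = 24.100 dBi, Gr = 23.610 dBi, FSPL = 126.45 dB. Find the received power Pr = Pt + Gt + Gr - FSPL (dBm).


Pr = 28.160 + 24.100 + 23.610 - 126.45 = -50.58 dBm

-50.58 dBm


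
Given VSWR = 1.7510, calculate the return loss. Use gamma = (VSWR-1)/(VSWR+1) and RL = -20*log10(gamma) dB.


gamma = (1.7510 - 1) / (1.7510 + 1) = 0.2729916
RL = -20 * log10(0.2729916) = 11.28 dB

11.28 dB


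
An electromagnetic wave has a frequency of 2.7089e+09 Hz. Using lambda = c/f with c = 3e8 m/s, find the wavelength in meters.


lambda = c / f = 3.0000e+08 / 2.7089e+09 = 0.1107 m

0.1107 m


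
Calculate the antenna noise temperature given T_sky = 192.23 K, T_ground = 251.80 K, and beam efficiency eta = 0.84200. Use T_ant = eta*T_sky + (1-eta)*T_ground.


T_ant = 0.84200 * 192.23 + (1 - 0.84200) * 251.80 = 201.6 K

201.6 K


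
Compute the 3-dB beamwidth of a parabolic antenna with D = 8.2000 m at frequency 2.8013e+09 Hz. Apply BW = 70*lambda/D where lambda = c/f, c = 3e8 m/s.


lambda = c / f = 3.0000e+08 / 2.8013e+09 = 0.1070931 m
BW = 70 * 0.1070931 / 8.2000 = 0.9142 deg

0.9142 deg


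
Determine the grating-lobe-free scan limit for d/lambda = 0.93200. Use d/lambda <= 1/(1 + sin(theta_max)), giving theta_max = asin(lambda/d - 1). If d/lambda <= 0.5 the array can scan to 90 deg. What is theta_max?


lambda/d - 1 = 1/0.93200 - 1 = 0.07296137
theta_max = asin(0.07296137) = 4.184 deg

4.184 deg


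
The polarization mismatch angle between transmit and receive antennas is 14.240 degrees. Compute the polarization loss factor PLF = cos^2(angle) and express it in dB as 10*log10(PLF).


PLF_linear = cos^2(14.240 deg) = 0.9394918
PLF_dB = 10 * log10(0.9394918) = -0.2711 dB

-0.2711 dB


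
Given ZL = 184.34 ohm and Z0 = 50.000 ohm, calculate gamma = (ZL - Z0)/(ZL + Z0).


gamma = (184.34 - 50.000) / (184.34 + 50.000) = 0.5733

0.5733


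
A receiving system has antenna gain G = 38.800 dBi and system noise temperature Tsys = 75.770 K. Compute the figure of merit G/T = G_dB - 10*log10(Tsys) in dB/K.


G/T = 38.800 - 10*log10(75.770) = 38.800 - 18.79497 = 20.01 dB/K

20.01 dB/K


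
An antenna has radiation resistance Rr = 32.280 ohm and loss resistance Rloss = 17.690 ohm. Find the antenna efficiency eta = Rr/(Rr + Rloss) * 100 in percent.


eta = 32.280 / (32.280 + 17.690) * 100 = 64.60%

64.60%


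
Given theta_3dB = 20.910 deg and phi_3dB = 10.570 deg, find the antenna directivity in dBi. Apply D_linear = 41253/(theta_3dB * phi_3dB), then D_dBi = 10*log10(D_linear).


D_linear = 41253 / (20.910 * 10.570) = 186.6494
D_dBi = 10 * log10(186.6494) = 22.71 dBi

22.71 dBi


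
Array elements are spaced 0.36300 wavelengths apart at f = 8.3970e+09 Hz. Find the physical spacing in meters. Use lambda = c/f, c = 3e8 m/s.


lambda = c / f = 3.0000e+08 / 8.3970e+09 = 0.03572705 m
d = 0.36300 * 0.03572705 = 0.01297 m

0.01297 m


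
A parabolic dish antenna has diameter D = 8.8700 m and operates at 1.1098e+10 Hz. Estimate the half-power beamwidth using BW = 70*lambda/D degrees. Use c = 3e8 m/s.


lambda = c / f = 3.0000e+08 / 1.1098e+10 = 0.02703190 m
BW = 70 * 0.02703190 / 8.8700 = 0.2133 deg

0.2133 deg


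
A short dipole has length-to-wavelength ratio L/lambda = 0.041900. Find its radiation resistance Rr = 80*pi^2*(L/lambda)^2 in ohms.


Rr = 80 * pi^2 * (0.041900)^2 = 80 * 9.869604 * 1.755610e-03 = 1.386 ohm

1.386 ohm


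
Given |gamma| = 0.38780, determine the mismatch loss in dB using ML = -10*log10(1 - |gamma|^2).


ML = -10 * log10(1 - 0.38780^2) = -10 * log10(0.84961116) = 0.7078 dB

0.7078 dB


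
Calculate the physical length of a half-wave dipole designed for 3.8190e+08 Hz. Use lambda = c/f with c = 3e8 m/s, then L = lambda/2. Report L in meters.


lambda = c / f = 3.0000e+08 / 3.8190e+08 = 0.7855460 m
L = lambda / 2 = 0.7855460 / 2 = 0.3928 m

0.3928 m


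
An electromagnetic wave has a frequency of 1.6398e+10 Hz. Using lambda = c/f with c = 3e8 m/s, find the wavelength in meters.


lambda = c / f = 3.0000e+08 / 1.6398e+10 = 0.01829 m

0.01829 m


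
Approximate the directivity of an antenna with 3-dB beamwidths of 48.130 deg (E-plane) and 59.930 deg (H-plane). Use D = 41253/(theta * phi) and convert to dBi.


D_linear = 41253 / (48.130 * 59.930) = 14.30195
D_dBi = 10 * log10(14.30195) = 11.55 dBi

11.55 dBi


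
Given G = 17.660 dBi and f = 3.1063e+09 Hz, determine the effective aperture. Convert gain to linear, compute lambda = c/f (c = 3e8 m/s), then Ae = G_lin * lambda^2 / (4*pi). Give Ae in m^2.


lambda = c / f = 3.0000e+08 / 3.1063e+09 = 0.09657792 m
G_linear = 10^(17.660/10) = 58.34451
Ae = G_linear * lambda^2 / (4*pi) = 58.34451 * 0.09657792^2 / (4*pi) = 0.04331 m^2

0.04331 m^2


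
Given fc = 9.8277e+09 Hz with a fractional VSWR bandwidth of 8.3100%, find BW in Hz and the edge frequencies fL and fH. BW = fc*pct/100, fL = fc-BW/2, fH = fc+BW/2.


BW = 9.8277e+09 * 8.3100/100 = 8.166819e+08 Hz
fL = 9.8277e+09 - 8.166819e+08/2 = 9.419e+09 Hz
fH = 9.8277e+09 + 8.166819e+08/2 = 1.024e+10 Hz

BW=8.167e+08 Hz, fL=9.419e+09 Hz, fH=1.024e+10 Hz


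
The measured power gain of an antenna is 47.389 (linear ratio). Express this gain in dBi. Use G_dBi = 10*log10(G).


G_dBi = 10 * log10(47.389) = 16.76 dBi

16.76 dBi


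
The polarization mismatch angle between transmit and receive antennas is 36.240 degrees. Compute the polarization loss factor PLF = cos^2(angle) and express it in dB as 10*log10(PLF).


PLF_linear = cos^2(36.240 deg) = 0.6505193
PLF_dB = 10 * log10(0.6505193) = -1.867 dB

-1.867 dB


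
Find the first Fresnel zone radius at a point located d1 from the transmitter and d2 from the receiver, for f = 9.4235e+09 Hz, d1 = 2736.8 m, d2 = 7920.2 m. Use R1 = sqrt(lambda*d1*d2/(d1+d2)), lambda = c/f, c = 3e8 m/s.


lambda = c / f = 3.0000e+08 / 9.4235e+09 = 0.03183531 m
R1 = sqrt(0.03183531 * 2736.8 * 7920.2 / (2736.8 + 7920.2)) = 8.047 m

8.047 m


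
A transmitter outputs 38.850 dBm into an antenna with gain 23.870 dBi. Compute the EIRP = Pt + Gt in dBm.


EIRP = Pt + Gt = 38.850 + 23.870 = 62.72 dBm

62.72 dBm


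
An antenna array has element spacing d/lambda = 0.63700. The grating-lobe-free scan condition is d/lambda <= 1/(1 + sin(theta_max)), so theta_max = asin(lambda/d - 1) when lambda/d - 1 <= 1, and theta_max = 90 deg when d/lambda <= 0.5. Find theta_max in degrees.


lambda/d - 1 = 1/0.63700 - 1 = 0.5698587
theta_max = asin(0.5698587) = 34.74 deg

34.74 deg


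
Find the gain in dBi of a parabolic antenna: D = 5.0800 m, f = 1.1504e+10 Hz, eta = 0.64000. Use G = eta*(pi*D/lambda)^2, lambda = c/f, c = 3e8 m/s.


lambda = c / f = 3.0000e+08 / 1.1504e+10 = 0.02607789 m
G_linear = 0.64000 * (pi * 5.0800 / 0.02607789)^2 = 239696.8
G_dBi = 10 * log10(239696.8) = 53.80 dBi

53.80 dBi


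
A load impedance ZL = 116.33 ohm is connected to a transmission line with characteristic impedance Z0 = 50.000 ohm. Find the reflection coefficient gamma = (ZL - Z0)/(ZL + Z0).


gamma = (116.33 - 50.000) / (116.33 + 50.000) = 0.3988

0.3988


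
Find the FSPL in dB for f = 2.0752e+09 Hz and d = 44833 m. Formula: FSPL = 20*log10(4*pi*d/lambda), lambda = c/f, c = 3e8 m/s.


lambda = c / f = 3.0000e+08 / 2.0752e+09 = 0.1445644 m
FSPL = 20 * log10(4*pi*44833/0.1445644) = 131.8 dB

131.8 dB


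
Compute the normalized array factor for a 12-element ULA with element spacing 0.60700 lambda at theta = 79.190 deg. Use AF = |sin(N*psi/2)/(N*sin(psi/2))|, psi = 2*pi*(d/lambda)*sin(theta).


psi = 2*pi*0.60700*sin(79.190 deg) = 3.746214 rad
AF = |sin(12*3.746214/2) / (12*sin(3.746214/2))| = 0.04078

0.04078


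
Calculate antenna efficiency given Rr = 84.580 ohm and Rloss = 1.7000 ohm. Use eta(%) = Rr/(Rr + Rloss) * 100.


eta = 84.580 / (84.580 + 1.7000) * 100 = 98.03%

98.03%


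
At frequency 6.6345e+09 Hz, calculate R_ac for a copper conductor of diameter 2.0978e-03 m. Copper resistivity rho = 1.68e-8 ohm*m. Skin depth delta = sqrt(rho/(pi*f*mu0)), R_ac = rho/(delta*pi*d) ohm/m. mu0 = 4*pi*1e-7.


delta = sqrt(1.68e-8 / (pi * 6.6345e+09 * 4*pi*1e-7)) = 8.008859e-07 m
R_ac = 1.68e-8 / (8.008859e-07 * pi * 2.0978e-03) = 3.183 ohm/m

3.183 ohm/m


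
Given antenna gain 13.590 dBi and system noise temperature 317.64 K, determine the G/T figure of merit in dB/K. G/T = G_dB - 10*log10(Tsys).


G/T = 13.590 - 10*log10(317.64) = 13.590 - 25.01935 = -11.43 dB/K

-11.43 dB/K


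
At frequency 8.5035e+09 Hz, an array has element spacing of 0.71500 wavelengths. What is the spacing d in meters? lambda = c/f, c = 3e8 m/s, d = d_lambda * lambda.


lambda = c / f = 3.0000e+08 / 8.5035e+09 = 0.03527959 m
d = 0.71500 * 0.03527959 = 0.02522 m

0.02522 m


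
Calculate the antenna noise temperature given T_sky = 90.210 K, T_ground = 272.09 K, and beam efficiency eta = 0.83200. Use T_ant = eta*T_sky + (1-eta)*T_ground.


T_ant = 0.83200 * 90.210 + (1 - 0.83200) * 272.09 = 120.8 K

120.8 K


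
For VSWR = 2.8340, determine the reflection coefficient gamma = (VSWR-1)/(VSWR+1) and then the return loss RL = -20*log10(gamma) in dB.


gamma = (2.8340 - 1) / (2.8340 + 1) = 0.4783516
RL = -20 * log10(0.4783516) = 6.405 dB

6.405 dB


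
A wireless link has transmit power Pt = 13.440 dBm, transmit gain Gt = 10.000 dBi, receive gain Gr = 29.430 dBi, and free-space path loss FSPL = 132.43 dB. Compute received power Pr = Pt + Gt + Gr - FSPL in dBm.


Pr = 13.440 + 10.000 + 29.430 - 132.43 = -79.56 dBm

-79.56 dBm


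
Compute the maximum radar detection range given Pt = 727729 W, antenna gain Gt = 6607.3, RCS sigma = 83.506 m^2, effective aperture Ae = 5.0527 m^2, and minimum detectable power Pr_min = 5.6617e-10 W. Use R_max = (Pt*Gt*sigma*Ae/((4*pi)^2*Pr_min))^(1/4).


R^4 = 727729*6607.3*83.506*5.0527 / ((4*pi)^2 * 5.6617e-10) = 2.269177e+19
R_max = 2.269177e+19^0.25 = 69019 m

69019 m


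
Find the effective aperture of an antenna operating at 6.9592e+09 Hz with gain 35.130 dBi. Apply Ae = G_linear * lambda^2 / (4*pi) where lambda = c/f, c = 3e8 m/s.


lambda = c / f = 3.0000e+08 / 6.9592e+09 = 0.04310840 m
G_linear = 10^(35.130/10) = 3258.367
Ae = G_linear * lambda^2 / (4*pi) = 3258.367 * 0.04310840^2 / (4*pi) = 0.4819 m^2

0.4819 m^2


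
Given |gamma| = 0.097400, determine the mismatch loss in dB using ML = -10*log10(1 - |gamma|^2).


ML = -10 * log10(1 - 0.097400^2) = -10 * log10(0.99051324) = 0.04140 dB

0.04140 dB


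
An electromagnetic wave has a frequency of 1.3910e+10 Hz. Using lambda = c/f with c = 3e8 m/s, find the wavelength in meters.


lambda = c / f = 3.0000e+08 / 1.3910e+10 = 0.02157 m

0.02157 m


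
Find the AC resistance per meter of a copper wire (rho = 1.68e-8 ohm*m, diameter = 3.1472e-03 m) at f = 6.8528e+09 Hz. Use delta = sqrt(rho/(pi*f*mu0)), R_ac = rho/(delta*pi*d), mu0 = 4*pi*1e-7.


delta = sqrt(1.68e-8 / (pi * 6.8528e+09 * 4*pi*1e-7)) = 7.880264e-07 m
R_ac = 1.68e-8 / (7.880264e-07 * pi * 3.1472e-03) = 2.156 ohm/m

2.156 ohm/m


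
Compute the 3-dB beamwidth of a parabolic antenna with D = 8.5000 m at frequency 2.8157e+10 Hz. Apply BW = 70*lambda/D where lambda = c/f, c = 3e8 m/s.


lambda = c / f = 3.0000e+08 / 2.8157e+10 = 0.01065454 m
BW = 70 * 0.01065454 / 8.5000 = 0.08774 deg

0.08774 deg


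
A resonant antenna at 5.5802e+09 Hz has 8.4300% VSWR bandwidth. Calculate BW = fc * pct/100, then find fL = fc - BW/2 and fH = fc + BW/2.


BW = 5.5802e+09 * 8.4300/100 = 4.704109e+08 Hz
fL = 5.5802e+09 - 4.704109e+08/2 = 5.345e+09 Hz
fH = 5.5802e+09 + 4.704109e+08/2 = 5.815e+09 Hz

BW=4.704e+08 Hz, fL=5.345e+09 Hz, fH=5.815e+09 Hz


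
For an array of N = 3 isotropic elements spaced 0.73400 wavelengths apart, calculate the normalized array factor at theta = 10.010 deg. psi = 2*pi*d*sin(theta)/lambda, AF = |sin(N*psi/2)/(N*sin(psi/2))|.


psi = 2*pi*0.73400*sin(10.010 deg) = 0.8016334 rad
AF = |sin(3*0.8016334/2) / (3*sin(0.8016334/2))| = 0.7970

0.7970


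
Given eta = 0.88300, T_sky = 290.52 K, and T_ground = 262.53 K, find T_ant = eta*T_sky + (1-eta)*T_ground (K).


T_ant = 0.88300 * 290.52 + (1 - 0.88300) * 262.53 = 287.2 K

287.2 K
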